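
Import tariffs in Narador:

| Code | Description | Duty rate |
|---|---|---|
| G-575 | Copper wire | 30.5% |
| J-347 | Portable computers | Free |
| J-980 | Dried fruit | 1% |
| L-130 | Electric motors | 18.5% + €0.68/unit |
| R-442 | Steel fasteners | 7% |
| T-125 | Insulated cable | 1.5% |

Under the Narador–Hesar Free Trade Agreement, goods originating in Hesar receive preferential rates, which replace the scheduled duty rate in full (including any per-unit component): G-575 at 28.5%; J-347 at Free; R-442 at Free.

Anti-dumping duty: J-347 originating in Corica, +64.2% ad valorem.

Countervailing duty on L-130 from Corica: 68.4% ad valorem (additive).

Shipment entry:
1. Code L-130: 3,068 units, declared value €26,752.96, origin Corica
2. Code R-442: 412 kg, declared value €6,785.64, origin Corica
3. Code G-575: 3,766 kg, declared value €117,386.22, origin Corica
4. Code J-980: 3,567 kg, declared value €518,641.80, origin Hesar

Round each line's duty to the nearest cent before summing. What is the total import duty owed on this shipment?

Line 1 (L-130, Corica, 3,068 units, €26,752.96):
Base rate for L-130 is 18.5% + €0.68/unit.
Additional duty on L-130 from Corica: +68.4%. Applied ad valorem rate: 18.5% + 68.4% = 86.9%.
Duty = €26,752.96 × 86.9% + 3,068 × €0.68 = €25,334.56.
Line 2 (R-442, Corica, 412 kg, €6,785.64):
Base rate for R-442 is 7%.
R-442 has an FTA preferential rate, but origin Corica is not Hesar; base rate stands.
Duty = €6,785.64 × 7% = €474.99.
Line 3 (G-575, Corica, 3,766 kg, €117,386.22):
Base rate for G-575 is 30.5%.
G-575 has an FTA preferential rate, but origin Corica is not Hesar; base rate stands.
Duty = €117,386.22 × 30.5% = €35,802.80.
Line 4 (J-980, Hesar, 3,567 kg, €518,641.80):
Base rate for J-980 is 1%.
Origin Hesar is the FTA partner but J-980 is not on the preference list; base rate stands.
Duty = €518,641.80 × 1% = €5,186.42.
Total = €25,334.56 + €474.99 + €35,802.80 + €5,186.42 = €66,798.77.

€66,798.77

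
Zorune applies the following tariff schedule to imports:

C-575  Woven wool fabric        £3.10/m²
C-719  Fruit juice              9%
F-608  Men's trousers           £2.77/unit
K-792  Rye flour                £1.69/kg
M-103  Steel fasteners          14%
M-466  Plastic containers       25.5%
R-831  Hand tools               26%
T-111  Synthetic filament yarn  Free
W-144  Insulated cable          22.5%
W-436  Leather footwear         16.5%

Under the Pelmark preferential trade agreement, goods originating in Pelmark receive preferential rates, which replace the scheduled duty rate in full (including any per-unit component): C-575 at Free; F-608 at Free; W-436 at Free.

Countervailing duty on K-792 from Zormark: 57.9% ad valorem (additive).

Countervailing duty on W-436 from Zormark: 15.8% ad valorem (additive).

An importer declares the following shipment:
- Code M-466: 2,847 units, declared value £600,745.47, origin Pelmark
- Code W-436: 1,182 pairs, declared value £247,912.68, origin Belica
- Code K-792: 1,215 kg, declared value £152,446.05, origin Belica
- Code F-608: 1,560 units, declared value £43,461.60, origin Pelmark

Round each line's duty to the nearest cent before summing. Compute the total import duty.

Line 1 (M-466, Pelmark, 2,847 units, £600,745.47):
Base rate for M-466 is 25.5%.
Origin Pelmark is the FTA partner but M-466 is not on the preference list; base rate stands.
Duty = £600,745.47 × 25.5% = £153,190.09.
Line 2 (W-436, Belica, 1,182 pairs, £247,912.68):
Base rate for W-436 is 16.5%.
W-436 has an FTA preferential rate, but origin Belica is not Pelmark; base rate stands.
The additional-duty order on W-436 targets Zormark, not Belica; it does not apply.
Duty = £247,912.68 × 16.5% = £40,905.59.
Line 3 (K-792, Belica, 1,215 kg, £152,446.05):
Base rate for K-792 is £1.69/kg.
The additional-duty order on K-792 targets Zormark, not Belica; it does not apply.
Duty = 1,215 × £1.69 = £2,053.35.
Line 4 (F-608, Pelmark, 1,560 units, £43,461.60):
Base rate for F-608 is £2.77/unit.
Origin Pelmark qualifies under the Zorune–Pelmark agreement and F-608 is covered: preferential rate Free applies instead.
Duty = £43,461.60 × 0% = £0.00.
Total = £153,190.09 + £40,905.59 + £2,053.35 + £0.00 = £196,149.03.

£196,149.03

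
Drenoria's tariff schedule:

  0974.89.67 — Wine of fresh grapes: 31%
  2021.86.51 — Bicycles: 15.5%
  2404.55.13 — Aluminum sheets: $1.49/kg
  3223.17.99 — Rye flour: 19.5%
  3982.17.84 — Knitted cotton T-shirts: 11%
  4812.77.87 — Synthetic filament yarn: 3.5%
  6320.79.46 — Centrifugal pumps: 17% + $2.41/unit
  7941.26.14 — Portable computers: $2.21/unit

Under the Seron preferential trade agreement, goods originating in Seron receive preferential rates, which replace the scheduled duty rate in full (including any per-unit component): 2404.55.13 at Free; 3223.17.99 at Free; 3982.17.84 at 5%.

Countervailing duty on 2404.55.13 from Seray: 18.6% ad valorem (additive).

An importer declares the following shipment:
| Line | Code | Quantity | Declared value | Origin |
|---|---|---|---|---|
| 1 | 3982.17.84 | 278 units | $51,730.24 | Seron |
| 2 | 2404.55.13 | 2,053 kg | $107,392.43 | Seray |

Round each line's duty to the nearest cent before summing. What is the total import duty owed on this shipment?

$25,620.47

Line 1 (3982.17.84, Seron, 278 units, $51,730.24):
Base rate for 3982.17.84 is 11%.
Origin Seron qualifies under the Drenoria–Seron agreement and 3982.17.84 is covered: preferential rate 5% applies instead.
Duty = $51,730.24 × 5% = $2,586.51.
Line 2 (2404.55.13, Seray, 2,053 kg, $107,392.43):
Base rate for 2404.55.13 is $1.49/kg.
2404.55.13 has an FTA preferential rate, but origin Seray is not Seron; base rate stands.
Additional duty on 2404.55.13 from Seray: +18.6% ad valorem. Applied ad valorem rate = 18.6%.
Duty = $107,392.43 × 18.6% + 2,053 × $1.49 = $23,033.96.
Total = $2,586.51 + $23,033.96 = $25,620.47.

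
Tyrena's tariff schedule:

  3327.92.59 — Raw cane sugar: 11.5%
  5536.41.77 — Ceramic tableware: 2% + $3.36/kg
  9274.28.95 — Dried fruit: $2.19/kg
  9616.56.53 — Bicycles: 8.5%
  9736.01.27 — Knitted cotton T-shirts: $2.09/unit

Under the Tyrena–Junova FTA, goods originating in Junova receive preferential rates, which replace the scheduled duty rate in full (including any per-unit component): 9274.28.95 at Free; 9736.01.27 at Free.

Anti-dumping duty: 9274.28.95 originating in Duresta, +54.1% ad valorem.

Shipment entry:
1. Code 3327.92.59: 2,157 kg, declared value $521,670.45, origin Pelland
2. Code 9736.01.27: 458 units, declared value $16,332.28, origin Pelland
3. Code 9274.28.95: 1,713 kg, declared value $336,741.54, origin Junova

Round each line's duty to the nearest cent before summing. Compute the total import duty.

$60,949.32

Line 1 (3327.92.59, Pelland, 2,157 kg, $521,670.45):
Base rate for 3327.92.59 is 11.5%.
Duty = $521,670.45 × 11.5% = $59,992.10.
Line 2 (9736.01.27, Pelland, 458 units, $16,332.28):
Base rate for 9736.01.27 is $2.09/unit.
9736.01.27 has an FTA preferential rate, but origin Pelland is not Junova; base rate stands.
Duty = 458 × $2.09 = $957.22.
Line 3 (9274.28.95, Junova, 1,713 kg, $336,741.54):
Base rate for 9274.28.95 is $2.19/kg.
Origin Junova qualifies under the Tyrena–Junova agreement and 9274.28.95 is covered: preferential rate Free applies instead.
The additional-duty order on 9274.28.95 targets Duresta, not Junova; it does not apply.
Duty = $336,741.54 × 0% = $0.00.
Total = $59,992.10 + $957.22 + $0.00 = $60,949.32.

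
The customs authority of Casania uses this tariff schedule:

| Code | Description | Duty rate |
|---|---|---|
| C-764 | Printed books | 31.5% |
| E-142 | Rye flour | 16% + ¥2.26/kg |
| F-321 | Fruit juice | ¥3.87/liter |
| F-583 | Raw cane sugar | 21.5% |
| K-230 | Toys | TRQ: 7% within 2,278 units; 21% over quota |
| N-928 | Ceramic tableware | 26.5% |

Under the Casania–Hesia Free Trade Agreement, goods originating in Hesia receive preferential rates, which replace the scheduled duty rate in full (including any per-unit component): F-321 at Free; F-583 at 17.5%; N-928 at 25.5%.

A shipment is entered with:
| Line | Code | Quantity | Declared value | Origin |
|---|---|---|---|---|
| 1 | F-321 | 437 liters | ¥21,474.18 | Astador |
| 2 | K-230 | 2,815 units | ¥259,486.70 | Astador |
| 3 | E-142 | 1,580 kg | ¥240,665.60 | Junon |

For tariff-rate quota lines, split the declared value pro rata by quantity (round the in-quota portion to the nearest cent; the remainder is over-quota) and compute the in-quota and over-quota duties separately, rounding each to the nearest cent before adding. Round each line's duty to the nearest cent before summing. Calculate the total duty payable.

¥68,862.65

Line 1 (F-321, Astador, 437 liters, ¥21,474.18):
Base rate for F-321 is ¥3.87/liter.
F-321 has an FTA preferential rate, but origin Astador is not Hesia; base rate stands.
Duty = 437 × ¥3.87 = ¥1,691.19.
Line 2 (K-230, Astador, 2,815 units, ¥259,486.70):
Code K-230 is under a tariff-rate quota (threshold 2,278 units). In-quota: 2,278 units at 7%; over-quota: 537 units at 21%.
Pro-rata value split: in-quota = ¥259,486.70 × 2,278/2,815 = ¥209,986.04; over-quota = ¥259,486.70 − ¥209,986.04 = ¥49,500.66.
In-quota duty = ¥209,986.04 × 7% = ¥14,699.02. Over-quota duty = ¥49,500.66 × 21% = ¥10,395.14.
Line duty = ¥14,699.02 + ¥10,395.14 = ¥25,094.16.
Line 3 (E-142, Junon, 1,580 kg, ¥240,665.60):
Base rate for E-142 is 16% + ¥2.26/kg.
Duty = ¥240,665.60 × 16% + 1,580 × ¥2.26 = ¥42,077.30.
Total = ¥1,691.19 + ¥25,094.16 + ¥42,077.30 = ¥68,862.65.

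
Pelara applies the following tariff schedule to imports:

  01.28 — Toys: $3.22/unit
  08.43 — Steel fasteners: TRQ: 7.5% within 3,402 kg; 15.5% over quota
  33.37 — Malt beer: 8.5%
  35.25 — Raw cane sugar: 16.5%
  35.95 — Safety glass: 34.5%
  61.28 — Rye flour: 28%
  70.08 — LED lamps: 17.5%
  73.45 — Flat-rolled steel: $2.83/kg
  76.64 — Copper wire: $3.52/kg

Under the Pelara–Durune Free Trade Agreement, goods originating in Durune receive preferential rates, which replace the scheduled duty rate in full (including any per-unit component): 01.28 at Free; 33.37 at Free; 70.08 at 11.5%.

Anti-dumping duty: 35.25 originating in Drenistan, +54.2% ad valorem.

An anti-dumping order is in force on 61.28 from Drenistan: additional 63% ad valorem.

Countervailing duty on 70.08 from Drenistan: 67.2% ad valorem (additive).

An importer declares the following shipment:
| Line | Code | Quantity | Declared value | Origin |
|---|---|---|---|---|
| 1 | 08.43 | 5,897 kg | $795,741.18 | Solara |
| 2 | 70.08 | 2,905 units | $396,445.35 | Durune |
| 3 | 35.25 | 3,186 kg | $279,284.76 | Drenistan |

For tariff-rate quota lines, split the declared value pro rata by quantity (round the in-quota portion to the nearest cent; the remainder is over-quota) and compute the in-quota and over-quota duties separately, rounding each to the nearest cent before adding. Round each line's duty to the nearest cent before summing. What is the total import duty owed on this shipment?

Line 1 (08.43, Solara, 5,897 kg, $795,741.18):
Code 08.43 is under a tariff-rate quota (threshold 3,402 kg). In-quota: 3,402 kg at 7.5%; over-quota: 2,495 kg at 15.5%.
Pro-rata value split: in-quota = $795,741.18 × 3,402/5,897 = $459,065.88; over-quota = $795,741.18 − $459,065.88 = $336,675.30.
In-quota duty = $459,065.88 × 7.5% = $34,429.94. Over-quota duty = $336,675.30 × 15.5% = $52,184.67.
Line duty = $34,429.94 + $52,184.67 = $86,614.61.
Line 2 (70.08, Durune, 2,905 units, $396,445.35):
Base rate for 70.08 is 17.5%.
Origin Durune qualifies under the Pelara–Durune agreement and 70.08 is covered: preferential rate 11.5% applies instead.
The additional-duty order on 70.08 targets Drenistan, not Durune; it does not apply.
Duty = $396,445.35 × 11.5% = $45,591.22.
Line 3 (35.25, Drenistan, 3,186 kg, $279,284.76):
Base rate for 35.25 is 16.5%.
Additional duty on 35.25 from Drenistan: +54.2%. Applied ad valorem rate: 16.5% + 54.2% = 70.7%.
Duty = $279,284.76 × 70.7% = $197,454.33.
Total = $86,614.61 + $45,591.22 + $197,454.33 = $329,660.16.

$329,660.16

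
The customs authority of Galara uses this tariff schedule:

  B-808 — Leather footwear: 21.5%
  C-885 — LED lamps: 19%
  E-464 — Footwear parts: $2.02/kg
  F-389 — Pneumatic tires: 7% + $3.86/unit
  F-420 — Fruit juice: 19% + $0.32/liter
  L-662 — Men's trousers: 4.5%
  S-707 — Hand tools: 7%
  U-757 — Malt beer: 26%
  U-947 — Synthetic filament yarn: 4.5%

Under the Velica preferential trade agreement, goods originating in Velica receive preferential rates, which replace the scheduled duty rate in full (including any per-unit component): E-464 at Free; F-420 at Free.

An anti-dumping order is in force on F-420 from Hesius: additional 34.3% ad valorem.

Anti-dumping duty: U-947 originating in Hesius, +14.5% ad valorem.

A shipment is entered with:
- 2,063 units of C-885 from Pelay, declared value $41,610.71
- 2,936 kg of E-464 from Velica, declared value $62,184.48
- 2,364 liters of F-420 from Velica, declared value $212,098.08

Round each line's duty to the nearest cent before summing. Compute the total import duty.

Line 1 (C-885, Pelay, 2,063 units, $41,610.71):
Base rate for C-885 is 19%.
Duty = $41,610.71 × 19% = $7,906.03.
Line 2 (E-464, Velica, 2,936 kg, $62,184.48):
Base rate for E-464 is $2.02/kg.
Origin Velica qualifies under the Galara–Velica agreement and E-464 is covered: preferential rate Free applies instead.
Duty = $62,184.48 × 0% = $0.00.
Line 3 (F-420, Velica, 2,364 liters, $212,098.08):
Base rate for F-420 is 19% + $0.32/liter.
Origin Velica qualifies under the Galara–Velica agreement and F-420 is covered: preferential rate Free applies instead.
The additional-duty order on F-420 targets Hesius, not Velica; it does not apply.
Duty = $212,098.08 × 0% = $0.00.
Total = $7,906.03 + $0.00 + $0.00 = $7,906.03.

$7,906.03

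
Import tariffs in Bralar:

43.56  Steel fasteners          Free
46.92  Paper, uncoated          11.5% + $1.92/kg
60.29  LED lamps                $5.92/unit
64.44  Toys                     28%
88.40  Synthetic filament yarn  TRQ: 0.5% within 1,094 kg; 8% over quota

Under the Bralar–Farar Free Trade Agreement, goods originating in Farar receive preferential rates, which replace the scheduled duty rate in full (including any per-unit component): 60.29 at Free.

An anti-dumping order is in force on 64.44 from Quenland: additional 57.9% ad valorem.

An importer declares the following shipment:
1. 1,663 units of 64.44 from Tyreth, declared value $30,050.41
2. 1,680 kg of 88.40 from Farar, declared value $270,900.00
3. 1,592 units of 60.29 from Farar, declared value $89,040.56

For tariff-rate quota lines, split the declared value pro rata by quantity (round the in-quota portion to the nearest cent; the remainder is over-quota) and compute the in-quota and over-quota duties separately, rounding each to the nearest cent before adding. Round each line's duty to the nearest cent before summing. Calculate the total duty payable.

$16,855.55

Line 1 (64.44, Tyreth, 1,663 units, $30,050.41):
Base rate for 64.44 is 28%.
The additional-duty order on 64.44 targets Quenland, not Tyreth; it does not apply.
Duty = $30,050.41 × 28% = $8,414.11.
Line 2 (88.40, Farar, 1,680 kg, $270,900.00):
Code 88.40 is under a tariff-rate quota (threshold 1,094 kg). In-quota: 1,094 kg at 0.5%; over-quota: 586 kg at 8%.
Pro-rata value split: in-quota = $270,900.00 × 1,094/1,680 = $176,407.50; over-quota = $270,900.00 − $176,407.50 = $94,492.50.
In-quota duty = $176,407.50 × 0.5% = $882.04. Over-quota duty = $94,492.50 × 8% = $7,559.40.
Line duty = $882.04 + $7,559.40 = $8,441.44.
Line 3 (60.29, Farar, 1,592 units, $89,040.56):
Base rate for 60.29 is $5.92/unit.
Origin Farar qualifies under the Bralar–Farar agreement and 60.29 is covered: preferential rate Free applies instead.
Duty = $89,040.56 × 0% = $0.00.
Total = $8,414.11 + $8,441.44 + $0.00 = $16,855.55.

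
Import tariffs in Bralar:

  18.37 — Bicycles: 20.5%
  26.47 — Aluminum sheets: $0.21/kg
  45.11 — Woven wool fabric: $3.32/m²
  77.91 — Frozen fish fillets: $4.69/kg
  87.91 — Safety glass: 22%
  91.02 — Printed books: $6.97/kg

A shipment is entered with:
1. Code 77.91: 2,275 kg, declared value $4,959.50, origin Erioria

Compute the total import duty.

$10,669.75

Line 1 (77.91, Erioria, 2,275 kg, $4,959.50):
Base rate for 77.91 is $4.69/kg.
Duty = 2,275 × $4.69 = $10,669.75.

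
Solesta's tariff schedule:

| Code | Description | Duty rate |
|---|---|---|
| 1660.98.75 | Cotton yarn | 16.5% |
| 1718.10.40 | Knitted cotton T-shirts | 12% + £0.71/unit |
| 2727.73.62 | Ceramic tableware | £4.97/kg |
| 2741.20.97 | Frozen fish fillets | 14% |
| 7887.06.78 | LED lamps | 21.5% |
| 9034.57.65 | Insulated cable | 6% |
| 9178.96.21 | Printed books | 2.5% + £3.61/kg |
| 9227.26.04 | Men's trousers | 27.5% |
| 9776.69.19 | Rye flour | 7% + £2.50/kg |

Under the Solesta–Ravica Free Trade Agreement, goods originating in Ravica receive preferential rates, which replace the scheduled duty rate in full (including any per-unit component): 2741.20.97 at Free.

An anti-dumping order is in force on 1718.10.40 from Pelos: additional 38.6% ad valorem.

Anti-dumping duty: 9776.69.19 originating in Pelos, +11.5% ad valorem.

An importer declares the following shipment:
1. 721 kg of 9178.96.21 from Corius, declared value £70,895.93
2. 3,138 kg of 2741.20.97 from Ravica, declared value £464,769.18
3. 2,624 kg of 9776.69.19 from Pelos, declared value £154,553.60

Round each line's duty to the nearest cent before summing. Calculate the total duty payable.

£39,527.63

Line 1 (9178.96.21, Corius, 721 kg, £70,895.93):
Base rate for 9178.96.21 is 2.5% + £3.61/kg.
Duty = £70,895.93 × 2.5% + 721 × £3.61 = £4,375.21.
Line 2 (2741.20.97, Ravica, 3,138 kg, £464,769.18):
Base rate for 2741.20.97 is 14%.
Origin Ravica qualifies under the Solesta–Ravica agreement and 2741.20.97 is covered: preferential rate Free applies instead.
Duty = £464,769.18 × 0% = £0.00.
Line 3 (9776.69.19, Pelos, 2,624 kg, £154,553.60):
Base rate for 9776.69.19 is 7% + £2.50/kg.
Additional duty on 9776.69.19 from Pelos: +11.5%. Applied ad valorem rate: 7% + 11.5% = 18.5%.
Duty = £154,553.60 × 18.5% + 2,624 × £2.50 = £35,152.42.
Total = £4,375.21 + £0.00 + £35,152.42 = £39,527.63.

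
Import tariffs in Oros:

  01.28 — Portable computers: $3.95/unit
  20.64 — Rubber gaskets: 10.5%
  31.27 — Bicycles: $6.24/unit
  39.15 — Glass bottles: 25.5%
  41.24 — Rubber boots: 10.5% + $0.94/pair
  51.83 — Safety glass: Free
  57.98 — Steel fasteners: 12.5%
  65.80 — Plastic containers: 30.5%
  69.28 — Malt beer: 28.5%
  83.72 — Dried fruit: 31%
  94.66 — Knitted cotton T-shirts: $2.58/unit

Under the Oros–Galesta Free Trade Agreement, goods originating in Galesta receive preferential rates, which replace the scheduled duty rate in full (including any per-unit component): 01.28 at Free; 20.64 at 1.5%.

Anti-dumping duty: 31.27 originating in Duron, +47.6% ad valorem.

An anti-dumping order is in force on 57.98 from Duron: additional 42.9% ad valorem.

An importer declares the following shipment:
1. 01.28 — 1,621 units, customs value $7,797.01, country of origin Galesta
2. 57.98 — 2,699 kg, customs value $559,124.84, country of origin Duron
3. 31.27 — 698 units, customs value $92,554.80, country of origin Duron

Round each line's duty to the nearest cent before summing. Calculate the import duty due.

Line 1 (01.28, Galesta, 1,621 units, $7,797.01):
Base rate for 01.28 is $3.95/unit.
Origin Galesta qualifies under the Oros–Galesta agreement and 01.28 is covered: preferential rate Free applies instead.
Duty = $7,797.01 × 0% = $0.00.
Line 2 (57.98, Duron, 2,699 kg, $559,124.84):
Base rate for 57.98 is 12.5%.
Additional duty on 57.98 from Duron: +42.9%. Applied ad valorem rate: 12.5% + 42.9% = 55.4%.
Duty = $559,124.84 × 55.4% = $309,755.16.
Line 3 (31.27, Duron, 698 units, $92,554.80):
Base rate for 31.27 is $6.24/unit.
Additional duty on 31.27 from Duron: +47.6% ad valorem. Applied ad valorem rate = 47.6%.
Duty = $92,554.80 × 47.6% + 698 × $6.24 = $48,411.60.
Total = $0.00 + $309,755.16 + $48,411.60 = $358,166.76.

$358,166.76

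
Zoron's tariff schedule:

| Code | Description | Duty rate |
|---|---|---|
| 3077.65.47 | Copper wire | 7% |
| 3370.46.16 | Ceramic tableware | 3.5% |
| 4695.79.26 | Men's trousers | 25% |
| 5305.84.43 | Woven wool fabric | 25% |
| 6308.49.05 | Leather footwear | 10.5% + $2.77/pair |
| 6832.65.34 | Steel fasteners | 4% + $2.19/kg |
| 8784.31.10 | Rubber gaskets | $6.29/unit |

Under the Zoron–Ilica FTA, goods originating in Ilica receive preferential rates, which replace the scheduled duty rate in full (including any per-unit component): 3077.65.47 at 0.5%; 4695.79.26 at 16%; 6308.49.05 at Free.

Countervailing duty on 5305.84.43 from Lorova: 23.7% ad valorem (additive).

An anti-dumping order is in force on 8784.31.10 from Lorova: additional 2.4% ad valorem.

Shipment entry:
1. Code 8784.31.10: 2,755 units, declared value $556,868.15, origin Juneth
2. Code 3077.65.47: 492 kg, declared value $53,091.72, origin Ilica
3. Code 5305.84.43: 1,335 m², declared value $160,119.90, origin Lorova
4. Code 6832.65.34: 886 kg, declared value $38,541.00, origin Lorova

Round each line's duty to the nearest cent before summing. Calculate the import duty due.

Line 1 (8784.31.10, Juneth, 2,755 units, $556,868.15):
Base rate for 8784.31.10 is $6.29/unit.
The additional-duty order on 8784.31.10 targets Lorova, not Juneth; it does not apply.
Duty = 2,755 × $6.29 = $17,328.95.
Line 2 (3077.65.47, Ilica, 492 kg, $53,091.72):
Base rate for 3077.65.47 is 7%.
Origin Ilica qualifies under the Zoron–Ilica agreement and 3077.65.47 is covered: preferential rate 0.5% applies instead.
Duty = $53,091.72 × 0.5% = $265.46.
Line 3 (5305.84.43, Lorova, 1,335 m², $160,119.90):
Base rate for 5305.84.43 is 25%.
Additional duty on 5305.84.43 from Lorova: +23.7%. Applied ad valorem rate: 25% + 23.7% = 48.7%.
Duty = $160,119.90 × 48.7% = $77,978.39.
Line 4 (6832.65.34, Lorova, 886 kg, $38,541.00):
Base rate for 6832.65.34 is 4% + $2.19/kg.
Duty = $38,541.00 × 4% + 886 × $2.19 = $3,481.98.
Total = $17,328.95 + $265.46 + $77,978.39 + $3,481.98 = $99,054.78.

$99,054.78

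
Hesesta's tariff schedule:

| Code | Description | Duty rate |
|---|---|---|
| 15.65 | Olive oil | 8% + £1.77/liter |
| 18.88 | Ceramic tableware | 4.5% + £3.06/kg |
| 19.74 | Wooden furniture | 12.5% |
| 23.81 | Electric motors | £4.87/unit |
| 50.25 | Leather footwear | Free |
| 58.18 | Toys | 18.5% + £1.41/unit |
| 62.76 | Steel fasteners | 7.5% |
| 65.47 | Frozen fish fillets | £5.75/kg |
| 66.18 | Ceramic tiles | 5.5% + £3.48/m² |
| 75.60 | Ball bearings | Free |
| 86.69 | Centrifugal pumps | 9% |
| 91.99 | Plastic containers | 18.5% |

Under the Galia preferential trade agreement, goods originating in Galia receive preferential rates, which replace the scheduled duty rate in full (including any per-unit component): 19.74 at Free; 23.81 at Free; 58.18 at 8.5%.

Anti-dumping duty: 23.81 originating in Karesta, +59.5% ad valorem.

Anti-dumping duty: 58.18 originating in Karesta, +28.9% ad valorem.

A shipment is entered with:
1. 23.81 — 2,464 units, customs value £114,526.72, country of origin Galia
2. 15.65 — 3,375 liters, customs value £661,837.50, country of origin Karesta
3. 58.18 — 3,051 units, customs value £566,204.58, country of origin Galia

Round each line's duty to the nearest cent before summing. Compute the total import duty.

£107,048.14

Line 1 (23.81, Galia, 2,464 units, £114,526.72):
Base rate for 23.81 is £4.87/unit.
Origin Galia qualifies under the Hesesta–Galia agreement and 23.81 is covered: preferential rate Free applies instead.
The additional-duty order on 23.81 targets Karesta, not Galia; it does not apply.
Duty = £114,526.72 × 0% = £0.00.
Line 2 (15.65, Karesta, 3,375 liters, £661,837.50):
Base rate for 15.65 is 8% + £1.77/liter.
Duty = £661,837.50 × 8% + 3,375 × £1.77 = £58,920.75.
Line 3 (58.18, Galia, 3,051 units, £566,204.58):
Base rate for 58.18 is 18.5% + £1.41/unit.
Origin Galia qualifies under the Hesesta–Galia agreement and 58.18 is covered: preferential rate 8.5% applies instead.
The additional-duty order on 58.18 targets Karesta, not Galia; it does not apply.
Duty = £566,204.58 × 8.5% = £48,127.39.
Total = £0.00 + £58,920.75 + £48,127.39 = £107,048.14.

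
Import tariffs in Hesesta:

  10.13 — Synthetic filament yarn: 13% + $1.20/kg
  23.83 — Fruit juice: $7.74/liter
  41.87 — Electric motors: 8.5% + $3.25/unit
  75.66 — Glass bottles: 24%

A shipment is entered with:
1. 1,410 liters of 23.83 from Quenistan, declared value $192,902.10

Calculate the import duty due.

$10,913.40

Line 1 (23.83, Quenistan, 1,410 liters, $192,902.10):
Base rate for 23.83 is $7.74/liter.
Duty = 1,410 × $7.74 = $10,913.40.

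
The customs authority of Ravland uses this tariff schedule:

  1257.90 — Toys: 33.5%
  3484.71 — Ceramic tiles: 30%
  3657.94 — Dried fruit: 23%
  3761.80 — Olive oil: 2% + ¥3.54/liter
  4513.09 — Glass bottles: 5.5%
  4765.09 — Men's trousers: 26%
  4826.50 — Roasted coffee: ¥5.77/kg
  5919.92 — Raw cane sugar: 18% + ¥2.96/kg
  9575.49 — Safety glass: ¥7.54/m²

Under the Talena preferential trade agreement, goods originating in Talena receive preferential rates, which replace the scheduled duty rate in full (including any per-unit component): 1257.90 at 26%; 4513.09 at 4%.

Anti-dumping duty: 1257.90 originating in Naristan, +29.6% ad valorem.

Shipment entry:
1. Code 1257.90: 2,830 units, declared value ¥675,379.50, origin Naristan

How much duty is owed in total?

Line 1 (1257.90, Naristan, 2,830 units, ¥675,379.50):
Base rate for 1257.90 is 33.5%.
1257.90 has an FTA preferential rate, but origin Naristan is not Talena; base rate stands.
Additional duty on 1257.90 from Naristan: +29.6%. Applied ad valorem rate: 33.5% + 29.6% = 63.1%.
Duty = ¥675,379.50 × 63.1% = ¥426,164.46.

¥426,164.46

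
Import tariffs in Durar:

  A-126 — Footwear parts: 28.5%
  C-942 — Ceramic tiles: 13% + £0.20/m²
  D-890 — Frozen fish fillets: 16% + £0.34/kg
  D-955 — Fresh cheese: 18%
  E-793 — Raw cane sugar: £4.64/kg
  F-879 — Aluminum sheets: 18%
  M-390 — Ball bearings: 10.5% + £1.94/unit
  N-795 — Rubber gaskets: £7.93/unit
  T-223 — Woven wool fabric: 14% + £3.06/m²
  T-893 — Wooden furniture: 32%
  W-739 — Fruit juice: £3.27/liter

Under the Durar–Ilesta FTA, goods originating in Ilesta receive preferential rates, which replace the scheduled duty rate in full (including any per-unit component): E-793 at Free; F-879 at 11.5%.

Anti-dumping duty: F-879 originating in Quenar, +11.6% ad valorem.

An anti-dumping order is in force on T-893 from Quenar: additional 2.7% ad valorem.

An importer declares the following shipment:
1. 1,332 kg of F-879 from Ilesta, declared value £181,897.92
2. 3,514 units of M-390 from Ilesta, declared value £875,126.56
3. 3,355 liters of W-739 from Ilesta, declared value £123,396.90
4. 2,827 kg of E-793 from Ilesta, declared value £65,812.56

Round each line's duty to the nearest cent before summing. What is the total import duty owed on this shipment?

£130,594.56

Line 1 (F-879, Ilesta, 1,332 kg, £181,897.92):
Base rate for F-879 is 18%.
Origin Ilesta qualifies under the Durar–Ilesta agreement and F-879 is covered: preferential rate 11.5% applies instead.
The additional-duty order on F-879 targets Quenar, not Ilesta; it does not apply.
Duty = £181,897.92 × 11.5% = £20,918.26.
Line 2 (M-390, Ilesta, 3,514 units, £875,126.56):
Base rate for M-390 is 10.5% + £1.94/unit.
Origin Ilesta is the FTA partner but M-390 is not on the preference list; base rate stands.
Duty = £875,126.56 × 10.5% + 3,514 × £1.94 = £98,705.45.
Line 3 (W-739, Ilesta, 3,355 liters, £123,396.90):
Base rate for W-739 is £3.27/liter.
Origin Ilesta is the FTA partner but W-739 is not on the preference list; base rate stands.
Duty = 3,355 × £3.27 = £10,970.85.
Line 4 (E-793, Ilesta, 2,827 kg, £65,812.56):
Base rate for E-793 is £4.64/kg.
Origin Ilesta qualifies under the Durar–Ilesta agreement and E-793 is covered: preferential rate Free applies instead.
Duty = £65,812.56 × 0% = £0.00.
Total = £20,918.26 + £98,705.45 + £10,970.85 + £0.00 = £130,594.56.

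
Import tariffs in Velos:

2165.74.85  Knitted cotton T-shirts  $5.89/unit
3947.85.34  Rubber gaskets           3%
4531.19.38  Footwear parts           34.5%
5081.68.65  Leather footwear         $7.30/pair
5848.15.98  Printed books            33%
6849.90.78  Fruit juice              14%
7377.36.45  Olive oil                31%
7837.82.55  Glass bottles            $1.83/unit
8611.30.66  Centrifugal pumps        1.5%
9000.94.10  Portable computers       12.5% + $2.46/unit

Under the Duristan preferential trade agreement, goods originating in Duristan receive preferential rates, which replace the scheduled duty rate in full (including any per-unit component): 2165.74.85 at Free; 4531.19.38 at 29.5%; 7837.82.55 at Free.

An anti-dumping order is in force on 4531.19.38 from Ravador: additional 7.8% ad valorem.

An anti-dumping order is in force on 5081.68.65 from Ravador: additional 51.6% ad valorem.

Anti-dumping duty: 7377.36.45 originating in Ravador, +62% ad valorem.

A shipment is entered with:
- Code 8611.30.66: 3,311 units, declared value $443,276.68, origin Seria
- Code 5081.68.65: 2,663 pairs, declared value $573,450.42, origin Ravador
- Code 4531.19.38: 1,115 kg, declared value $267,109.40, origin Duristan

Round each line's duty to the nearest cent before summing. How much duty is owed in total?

$400,786.74

Line 1 (8611.30.66, Seria, 3,311 units, $443,276.68):
Base rate for 8611.30.66 is 1.5%.
Duty = $443,276.68 × 1.5% = $6,649.15.
Line 2 (5081.68.65, Ravador, 2,663 pairs, $573,450.42):
Base rate for 5081.68.65 is $7.30/pair.
Additional duty on 5081.68.65 from Ravador: +51.6% ad valorem. Applied ad valorem rate = 51.6%.
Duty = $573,450.42 × 51.6% + 2,663 × $7.30 = $315,340.32.
Line 3 (4531.19.38, Duristan, 1,115 kg, $267,109.40):
Base rate for 4531.19.38 is 34.5%.
Origin Duristan qualifies under the Velos–Duristan agreement and 4531.19.38 is covered: preferential rate 29.5% applies instead.
The additional-duty order on 4531.19.38 targets Ravador, not Duristan; it does not apply.
Duty = $267,109.40 × 29.5% = $78,797.27.
Total = $6,649.15 + $315,340.32 + $78,797.27 = $400,786.74.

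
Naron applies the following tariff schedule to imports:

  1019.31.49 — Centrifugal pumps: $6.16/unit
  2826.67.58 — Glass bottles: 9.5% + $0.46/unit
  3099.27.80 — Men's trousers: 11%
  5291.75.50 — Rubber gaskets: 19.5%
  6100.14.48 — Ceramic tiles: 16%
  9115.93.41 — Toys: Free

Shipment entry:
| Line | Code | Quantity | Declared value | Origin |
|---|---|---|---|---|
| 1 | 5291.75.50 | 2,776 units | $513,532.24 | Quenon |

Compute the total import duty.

$100,138.79

Line 1 (5291.75.50, Quenon, 2,776 units, $513,532.24):
Base rate for 5291.75.50 is 19.5%.
Duty = $513,532.24 × 19.5% = $100,138.79.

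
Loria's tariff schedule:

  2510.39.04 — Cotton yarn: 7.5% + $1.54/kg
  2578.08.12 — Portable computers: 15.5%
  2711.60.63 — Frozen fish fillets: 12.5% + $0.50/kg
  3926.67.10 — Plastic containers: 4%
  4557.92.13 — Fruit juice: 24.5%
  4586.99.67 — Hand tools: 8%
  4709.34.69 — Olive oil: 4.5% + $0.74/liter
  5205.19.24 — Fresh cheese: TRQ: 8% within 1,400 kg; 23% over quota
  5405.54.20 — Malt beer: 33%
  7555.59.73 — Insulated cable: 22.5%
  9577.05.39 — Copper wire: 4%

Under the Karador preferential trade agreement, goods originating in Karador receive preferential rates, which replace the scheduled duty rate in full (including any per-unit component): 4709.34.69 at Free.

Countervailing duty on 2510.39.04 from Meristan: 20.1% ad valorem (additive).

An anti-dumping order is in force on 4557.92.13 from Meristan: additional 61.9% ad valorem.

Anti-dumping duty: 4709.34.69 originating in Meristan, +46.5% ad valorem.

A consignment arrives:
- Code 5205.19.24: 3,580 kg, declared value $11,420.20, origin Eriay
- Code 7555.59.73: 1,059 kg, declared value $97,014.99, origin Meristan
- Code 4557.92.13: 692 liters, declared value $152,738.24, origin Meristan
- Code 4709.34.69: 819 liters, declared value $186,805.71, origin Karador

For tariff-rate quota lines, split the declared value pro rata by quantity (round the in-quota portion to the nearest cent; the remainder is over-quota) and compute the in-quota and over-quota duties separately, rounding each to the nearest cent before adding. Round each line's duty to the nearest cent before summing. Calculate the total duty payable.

$155,750.96

Line 1 (5205.19.24, Eriay, 3,580 kg, $11,420.20):
Code 5205.19.24 is under a tariff-rate quota (threshold 1,400 kg). In-quota: 1,400 kg at 8%; over-quota: 2,180 kg at 23%.
Pro-rata value split: in-quota = $11,420.20 × 1,400/3,580 = $4,466.00; over-quota = $11,420.20 − $4,466.00 = $6,954.20.
In-quota duty = $4,466.00 × 8% = $357.28. Over-quota duty = $6,954.20 × 23% = $1,599.47.
Line duty = $357.28 + $1,599.47 = $1,956.75.
Line 2 (7555.59.73, Meristan, 1,059 kg, $97,014.99):
Base rate for 7555.59.73 is 22.5%.
Duty = $97,014.99 × 22.5% = $21,828.37.
Line 3 (4557.92.13, Meristan, 692 liters, $152,738.24):
Base rate for 4557.92.13 is 24.5%.
Additional duty on 4557.92.13 from Meristan: +61.9%. Applied ad valorem rate: 24.5% + 61.9% = 86.4%.
Duty = $152,738.24 × 86.4% = $131,965.84.
Line 4 (4709.34.69, Karador, 819 liters, $186,805.71):
Base rate for 4709.34.69 is 4.5% + $0.74/liter.
Origin Karador qualifies under the Loria–Karador agreement and 4709.34.69 is covered: preferential rate Free applies instead.
The additional-duty order on 4709.34.69 targets Meristan, not Karador; it does not apply.
Duty = $186,805.71 × 0% = $0.00.
Total = $1,956.75 + $21,828.37 + $131,965.84 + $0.00 = $155,750.96.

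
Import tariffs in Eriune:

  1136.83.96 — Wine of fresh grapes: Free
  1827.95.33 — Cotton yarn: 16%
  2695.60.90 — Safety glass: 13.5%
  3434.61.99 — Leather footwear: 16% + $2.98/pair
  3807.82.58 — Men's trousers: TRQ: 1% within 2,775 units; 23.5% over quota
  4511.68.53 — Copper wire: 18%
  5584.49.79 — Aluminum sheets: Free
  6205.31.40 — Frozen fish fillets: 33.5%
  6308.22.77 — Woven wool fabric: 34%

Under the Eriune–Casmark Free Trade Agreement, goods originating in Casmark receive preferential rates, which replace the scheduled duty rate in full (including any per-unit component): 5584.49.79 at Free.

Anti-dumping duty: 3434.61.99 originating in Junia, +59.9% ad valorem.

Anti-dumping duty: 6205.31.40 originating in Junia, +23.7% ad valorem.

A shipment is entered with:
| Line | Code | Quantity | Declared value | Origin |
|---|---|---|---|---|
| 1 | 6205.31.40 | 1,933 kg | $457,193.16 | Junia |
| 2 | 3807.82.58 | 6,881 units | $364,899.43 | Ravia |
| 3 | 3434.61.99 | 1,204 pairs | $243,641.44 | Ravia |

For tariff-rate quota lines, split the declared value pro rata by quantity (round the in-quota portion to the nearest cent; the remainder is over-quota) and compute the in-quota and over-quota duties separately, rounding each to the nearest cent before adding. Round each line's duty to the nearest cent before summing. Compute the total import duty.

Line 1 (6205.31.40, Junia, 1,933 kg, $457,193.16):
Base rate for 6205.31.40 is 33.5%.
Additional duty on 6205.31.40 from Junia: +23.7%. Applied ad valorem rate: 33.5% + 23.7% = 57.2%.
Duty = $457,193.16 × 57.2% = $261,514.49.
Line 2 (3807.82.58, Ravia, 6,881 units, $364,899.43):
Code 3807.82.58 is under a tariff-rate quota (threshold 2,775 units). In-quota: 2,775 units at 1%; over-quota: 4,106 units at 23.5%.
Pro-rata value split: in-quota = $364,899.43 × 2,775/6,881 = $147,158.25; over-quota = $364,899.43 − $147,158.25 = $217,741.18.
In-quota duty = $147,158.25 × 1% = $1,471.58. Over-quota duty = $217,741.18 × 23.5% = $51,169.18.
Line duty = $1,471.58 + $51,169.18 = $52,640.76.
Line 3 (3434.61.99, Ravia, 1,204 pairs, $243,641.44):
Base rate for 3434.61.99 is 16% + $2.98/pair.
The additional-duty order on 3434.61.99 targets Junia, not Ravia; it does not apply.
Duty = $243,641.44 × 16% + 1,204 × $2.98 = $42,570.55.
Total = $261,514.49 + $52,640.76 + $42,570.55 = $356,725.80.

$356,725.80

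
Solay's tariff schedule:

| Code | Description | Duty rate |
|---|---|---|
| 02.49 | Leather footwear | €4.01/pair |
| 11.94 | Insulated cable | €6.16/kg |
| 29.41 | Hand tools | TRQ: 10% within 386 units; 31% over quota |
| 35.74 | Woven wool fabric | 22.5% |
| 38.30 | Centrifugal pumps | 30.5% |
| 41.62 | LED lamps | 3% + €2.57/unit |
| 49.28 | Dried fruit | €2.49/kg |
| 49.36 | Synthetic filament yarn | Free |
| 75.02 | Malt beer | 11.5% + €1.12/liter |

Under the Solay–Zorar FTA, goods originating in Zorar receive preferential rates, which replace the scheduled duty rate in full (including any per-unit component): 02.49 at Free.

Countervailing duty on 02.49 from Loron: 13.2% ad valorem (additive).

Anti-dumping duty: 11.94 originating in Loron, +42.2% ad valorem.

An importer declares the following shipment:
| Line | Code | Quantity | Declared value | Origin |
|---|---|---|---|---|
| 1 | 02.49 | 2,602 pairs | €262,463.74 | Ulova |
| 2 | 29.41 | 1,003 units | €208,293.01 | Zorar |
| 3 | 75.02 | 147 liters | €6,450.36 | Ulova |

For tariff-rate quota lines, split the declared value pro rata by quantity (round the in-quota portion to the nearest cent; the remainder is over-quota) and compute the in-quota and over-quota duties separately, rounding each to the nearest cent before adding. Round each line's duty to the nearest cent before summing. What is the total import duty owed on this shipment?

Line 1 (02.49, Ulova, 2,602 pairs, €262,463.74):
Base rate for 02.49 is €4.01/pair.
02.49 has an FTA preferential rate, but origin Ulova is not Zorar; base rate stands.
The additional-duty order on 02.49 targets Loron, not Ulova; it does not apply.
Duty = 2,602 × €4.01 = €10,434.02.
Line 2 (29.41, Zorar, 1,003 units, €208,293.01):
Code 29.41 is under a tariff-rate quota (threshold 386 units). In-quota: 386 units at 10%; over-quota: 617 units at 31%.
Pro-rata value split: in-quota = €208,293.01 × 386/1,003 = €80,160.62; over-quota = €208,293.01 − €80,160.62 = €128,132.39.
In-quota duty = €80,160.62 × 10% = €8,016.06. Over-quota duty = €128,132.39 × 31% = €39,721.04.
Line duty = €8,016.06 + €39,721.04 = €47,737.10.
Line 3 (75.02, Ulova, 147 liters, €6,450.36):
Base rate for 75.02 is 11.5% + €1.12/liter.
Duty = €6,450.36 × 11.5% + 147 × €1.12 = €906.43.
Total = €10,434.02 + €47,737.10 + €906.43 = €59,077.55.

€59,077.55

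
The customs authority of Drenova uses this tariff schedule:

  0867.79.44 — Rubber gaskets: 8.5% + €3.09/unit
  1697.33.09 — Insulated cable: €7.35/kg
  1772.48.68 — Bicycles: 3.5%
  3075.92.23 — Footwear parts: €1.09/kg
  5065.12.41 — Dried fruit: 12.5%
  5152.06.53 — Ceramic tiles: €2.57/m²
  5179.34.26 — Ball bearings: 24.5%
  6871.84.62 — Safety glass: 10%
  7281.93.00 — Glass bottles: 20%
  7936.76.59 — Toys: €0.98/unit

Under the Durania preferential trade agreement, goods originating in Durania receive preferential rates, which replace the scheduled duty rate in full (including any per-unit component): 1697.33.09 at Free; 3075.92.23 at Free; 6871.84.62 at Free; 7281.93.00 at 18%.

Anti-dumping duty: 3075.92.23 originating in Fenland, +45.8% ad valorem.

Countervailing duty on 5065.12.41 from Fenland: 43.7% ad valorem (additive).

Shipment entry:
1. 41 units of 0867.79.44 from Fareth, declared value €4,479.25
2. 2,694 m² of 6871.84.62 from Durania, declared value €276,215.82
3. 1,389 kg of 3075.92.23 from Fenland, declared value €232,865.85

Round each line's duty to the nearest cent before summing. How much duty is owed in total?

€108,674.00

Line 1 (0867.79.44, Fareth, 41 units, €4,479.25):
Base rate for 0867.79.44 is 8.5% + €3.09/unit.
Duty = €4,479.25 × 8.5% + 41 × €3.09 = €507.43.
Line 2 (6871.84.62, Durania, 2,694 m², €276,215.82):
Base rate for 6871.84.62 is 10%.
Origin Durania qualifies under the Drenova–Durania agreement and 6871.84.62 is covered: preferential rate Free applies instead.
Duty = €276,215.82 × 0% = €0.00.
Line 3 (3075.92.23, Fenland, 1,389 kg, €232,865.85):
Base rate for 3075.92.23 is €1.09/kg.
3075.92.23 has an FTA preferential rate, but origin Fenland is not Durania; base rate stands.
Additional duty on 3075.92.23 from Fenland: +45.8% ad valorem. Applied ad valorem rate = 45.8%.
Duty = €232,865.85 × 45.8% + 1,389 × €1.09 = €108,166.57.
Total = €507.43 + €0.00 + €108,166.57 = €108,674.00.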